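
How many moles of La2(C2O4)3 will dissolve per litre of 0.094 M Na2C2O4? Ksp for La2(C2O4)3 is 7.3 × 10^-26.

La2(C2O4)3(s) ⇌ 2 La^3+(aq) + 3 C2O4^2-(aq)
Ksp = [La^3+]^2[C2O4^2-]^3
If s mol/L dissolves here, [La^3+] = 2s, [C2O4^2-] = 0.094 + 3s ≈ 0.094 (Ksp is small, so little additional dissolves).
Ksp ≈ (2s)^2 × (0.094)^3
s = 4.7 x 10^-12 M
Check: 3s = 1.4 x 10^-11 ≪ 0.094, so the approximation is valid.

s = 4.7 × 10^-12 M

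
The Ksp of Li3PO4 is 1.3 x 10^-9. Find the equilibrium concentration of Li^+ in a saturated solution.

Li3PO4(s) ⇌ 3 Li^+(aq) + PO4^3-(aq)
Ksp = [Li^+]^3[PO4^3-]
For each mole of Li3PO4 that dissolves: [Li^+] = 3s, [PO4^3-] = s.
So Ksp = (3s)^3 × s = 27s^4
s = (1.3 x 10^-9 / 27)^(1/4) = 2.63 × 10^-3 M
[Li^+] = 3s = 7.9 × 10^-3 M

7.9 x 10^-3 M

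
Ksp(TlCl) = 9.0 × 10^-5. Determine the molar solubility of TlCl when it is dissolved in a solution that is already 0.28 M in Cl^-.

TlCl(s) <=> Tl^+ + Cl^-
Ksp = [Tl^+][Cl^-]
Let s = moles of TlCl that dissolve per litre. [Tl^+] = s, [Cl^-] = 0.28 + s ≈ 0.28 (since the Cl^- already present dominates).
Ksp ≈ s × 0.28
s = 3.2 × 10^-4 M
Check: s = 3.2 x 10^-4 ≪ 0.28, so the approximation is valid.

s ≈ 3.2 x 10^-4 M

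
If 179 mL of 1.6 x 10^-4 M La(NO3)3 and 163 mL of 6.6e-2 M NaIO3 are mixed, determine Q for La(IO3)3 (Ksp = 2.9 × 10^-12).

2.6 × 10^-9

Total volume = 179 + 163 = 342 mL.
[La^3+] = 1.6 x 10^-4 × (179/342) = 8.37 × 10^-5 M
[IO3^-] = 6.6 × 10^-2 × (163/342) = 3.15 x 10^-2 M
La(IO3)3(s) <=> La^3+(aq) + 3 IO3^-(aq), so Q = [La^3+][IO3^-]^3
Q = (8.37 x 10^-5)(3.15 x 10^-2)^3 = 2.6 × 10^-9
Q > Ksp, so La(IO3)3 will precipitate.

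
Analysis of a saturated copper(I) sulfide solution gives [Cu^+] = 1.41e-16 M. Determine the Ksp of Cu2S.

Cu2S(s) ⇌ 2 Cu^+(aq) + S^2-(aq)
Stoichiometry gives [S^2-] = (1/2)[Cu^+] = 7.050 x 10^-17 M.
Ksp = [Cu^+]^2[S^2-]
Ksp = (1.41 × 10^-16)^2 × 7.050 × 10^-17 = 1.40 x 10^-48

Ksp ≈ 1.40 × 10^-48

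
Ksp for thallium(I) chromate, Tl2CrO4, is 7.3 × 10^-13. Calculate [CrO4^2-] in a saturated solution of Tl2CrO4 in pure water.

[CrO4^2-] ≈ 5.7e-5 M

Tl2CrO4(s) ⇌ 2 Tl^+ + CrO4^2-
Ksp = [Tl^+]^2[CrO4^2-]
If s mol/L of Tl2CrO4 dissolves, [Tl^+] = 2s and [CrO4^2-] = s.
Ksp = (2s)^2s = 4s^3
Solving, s = (7.3 × 10^-13/4)^(1/3) = 5.67 × 10^-5 M
[CrO4^2-] = s = 5.7 x 10^-5 M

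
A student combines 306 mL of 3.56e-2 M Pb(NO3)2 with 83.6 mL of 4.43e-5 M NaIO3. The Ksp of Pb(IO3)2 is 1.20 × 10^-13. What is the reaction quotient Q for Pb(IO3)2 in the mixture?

Q = 2.53e-12

Total volume = 306 + 83.6 = 389.6 mL.
[Pb^2+] = 3.56 x 10^-2 × (306/389.6) = 2.796 × 10^-2 M
[IO3^-] = 4.43 × 10^-5 × (83.6/389.6) = 9.506 × 10^-6 M
Pb(IO3)2(s) ⇌ Pb^2+ + 2 IO3^-, so Q = [Pb^2+][IO3^-]^2
Q = (2.796 × 10^-2)(9.506 × 10^-6)^2 = 2.53 × 10^-12
Q > Ksp, so Pb(IO3)2 will precipitate.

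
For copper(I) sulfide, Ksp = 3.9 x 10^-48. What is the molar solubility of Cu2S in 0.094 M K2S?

s ≈ 3.2 × 10^-24 M

Cu2S(s) ⇌ 2 Cu^+ + S^2-
Ksp = [Cu^+]^2[S^2-]
Let s be the molar solubility in this solution. [Cu^+] = 2s, [S^2-] = 0.094 + s ≈ 0.094 (since S^2- from K2S dominates).
Ksp ≈ (2s)^2 × 0.094
s = 3.2 x 10^-24 M
Check: s = 3.2 × 10^-24 ≪ 0.094, so the approximation is valid.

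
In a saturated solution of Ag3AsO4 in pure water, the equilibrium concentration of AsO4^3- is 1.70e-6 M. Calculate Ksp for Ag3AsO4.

Ag3AsO4(s) <=> 3 Ag^+ + AsO4^3-
Stoichiometry gives [Ag^+] = (3/1)[AsO4^3-] = 5.100 x 10^-6 M.
Ksp = [Ag^+]^3[AsO4^3-]
Ksp = (5.100 × 10^-6)^3 × 1.70 x 10^-6 = 2.26 x 10^-22

Ksp = 2.26 × 10^-22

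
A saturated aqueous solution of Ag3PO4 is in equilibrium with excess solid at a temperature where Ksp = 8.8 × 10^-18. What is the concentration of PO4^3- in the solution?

Ag3PO4(s) <=> 3 Ag^+ + PO4^3-
Ksp = [Ag^+]^3[PO4^3-]
With molar solubility s: [Ag^+] = 3s, [PO4^3-] = s.
Ksp = (3s)^3s = 27s^4
s^4 = 8.8 × 10^-18 / 27, so s = 2.39 × 10^-5 M
[PO4^3-] = s = 2.4 × 10^-5 M

[PO4^3-] = 2.4e-5 M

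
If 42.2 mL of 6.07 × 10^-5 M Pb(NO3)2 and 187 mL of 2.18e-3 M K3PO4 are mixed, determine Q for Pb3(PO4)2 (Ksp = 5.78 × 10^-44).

Q ≈ 4.42 × 10^-21

Total volume = 42.2 + 187 = 229.2 mL.
[Pb^2+] = 6.07 × 10^-5 × (42.2/229.2) = 1.118 x 10^-5 M
[PO4^3-] = 2.18 × 10^-3 × (187/229.2) = 1.779 × 10^-3 M
Pb3(PO4)2(s) <=> 3 Pb^2+(aq) + 2 PO4^3-(aq), so Q = [Pb^2+]^3[PO4^3-]^2
Q = (1.118 × 10^-5)^3(1.779 × 10^-3)^2 = 4.42 × 10^-21
Q > Ksp, so Pb3(PO4)2 will precipitate.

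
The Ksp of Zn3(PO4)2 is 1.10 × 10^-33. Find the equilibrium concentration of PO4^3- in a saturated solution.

Zn3(PO4)2(s) ⇌ 3 Zn^2+(aq) + 2 PO4^3-(aq)
Ksp = [Zn^2+]^3[PO4^3-]^2
If s mol/L of Zn3(PO4)2 dissolves, [Zn^2+] = 3s and [PO4^3-] = 2s.
Substituting: Ksp = (3s)^3(2s)^2 = 108s^5
Solving, s = (1.10 × 10^-33/108)^(1/5) = 1.004 × 10^-7 M
[PO4^3-] = 2s = 2.01 × 10^-7 M

[PO4^3-] ≈ 2.01 x 10^-7 M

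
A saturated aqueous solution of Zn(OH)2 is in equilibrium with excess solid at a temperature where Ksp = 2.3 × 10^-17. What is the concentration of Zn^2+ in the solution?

Zn(OH)2(s) ⇌ Zn^2+(aq) + 2 OH^-(aq)
Ksp = [Zn^2+][OH^-]^2
If s mol/L of Zn(OH)2 dissolves, [Zn^2+] = s and [OH^-] = 2s.
Substituting: Ksp = s(2s)^2 = 4s^3
s^3 = 2.3 × 10^-17 / 4, so s = 1.79 × 10^-6 M
[Zn^2+] = s = 1.8 x 10^-6 M

1.8 × 10^-6 M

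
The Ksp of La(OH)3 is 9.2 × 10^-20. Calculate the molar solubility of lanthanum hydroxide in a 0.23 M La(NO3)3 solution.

2.5e-7 M

La(OH)3(s) ⇌ La^3+ + 3 OH^-
Ksp = [La^3+][OH^-]^3
Let s = moles of La(OH)3 that dissolve per litre. [La^3+] = 0.23 + s ≈ 0.23, [OH^-] = 3s (since La^3+ from La(NO3)3 dominates).
Ksp ≈ 0.23 × (3s)^3
s = 2.5 x 10^-7 M
Check: s = 2.5 × 10^-7 ≪ 0.23, so the approximation is valid.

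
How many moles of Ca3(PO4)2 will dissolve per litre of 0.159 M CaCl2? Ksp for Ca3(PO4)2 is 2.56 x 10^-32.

Ca3(PO4)2(s) <=> 3 Ca^2+(aq) + 2 PO4^3-(aq)
Ksp = [Ca^2+]^3[PO4^3-]^2
Let s be the molar solubility in this solution. [Ca^2+] = 0.159 + 3s ≈ 0.159, [PO4^3-] = 2s (since Ca^2+ from CaCl2 dominates).
Ksp ≈ (0.159)^3 × (2s)^2
s = 1.26 × 10^-15 M
Check: 3s = 3.8 × 10^-15 ≪ 0.159, so the approximation is valid.

1.26 × 10^-15 M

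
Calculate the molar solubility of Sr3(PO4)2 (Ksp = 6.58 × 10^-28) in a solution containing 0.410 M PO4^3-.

s = 5.25e-10 M

Sr3(PO4)2(s) <=> 3 Sr^2+ + 2 PO4^3-
Ksp = [Sr^2+]^3[PO4^3-]^2
Let s = moles of Sr3(PO4)2 that dissolve per litre. [Sr^2+] = 3s, [PO4^3-] = 0.410 + 2s ≈ 0.410 (since the PO4^3- already present dominates).
Ksp ≈ (3s)^3 × (0.410)^2
s = 5.25 x 10^-10 M
Check: 2s = 1.1 × 10^-9 ≪ 0.410, so the approximation is valid.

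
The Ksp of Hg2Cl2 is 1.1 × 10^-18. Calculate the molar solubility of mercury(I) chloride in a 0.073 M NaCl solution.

Hg2Cl2(s) ⇌ Hg2^2+(aq) + 2 Cl^-(aq)
Ksp = [Hg2^2+][Cl^-]^2
If s mol/L dissolves here, [Hg2^2+] = s, [Cl^-] = 0.073 + 2s ≈ 0.073 (common-ion effect: Cl^- is already 0.073 M).
Ksp ≈ s × (0.073)^2
s = 2.1 x 10^-16 M
Check: 2s = 4.1 × 10^-16 ≪ 0.073, so the approximation is valid.

2.1e-16 M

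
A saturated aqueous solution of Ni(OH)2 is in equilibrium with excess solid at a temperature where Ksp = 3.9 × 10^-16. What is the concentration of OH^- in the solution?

9.2e-6 M

Ni(OH)2(s) ⇌ Ni^2+(aq) + 2 OH^-(aq)
Ksp = [Ni^2+][OH^-]^2
With molar solubility s: [Ni^2+] = s, [OH^-] = 2s.
So Ksp = s × (2s)^2 = 4s^3
s = (3.9 × 10^-16 / 4)^(1/3) = 4.60 x 10^-6 M
[OH^-] = 2s = 9.2 x 10^-6 M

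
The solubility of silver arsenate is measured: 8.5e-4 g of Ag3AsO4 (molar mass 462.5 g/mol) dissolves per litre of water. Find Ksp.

Molar solubility s = (8.5 × 10^-4 g/L) / (462.5 g/mol) = 1.84 × 10^-6 M.
Ag3AsO4(s) <=> 3 Ag^+ + AsO4^3-
With molar solubility s: [Ag^+] = 3s, [AsO4^3-] = s.
Ksp = [Ag^+]^3[AsO4^3-]
Substituting: Ksp = (3s)^3s = 27s^4
Ksp = 27 × (1.84 × 10^-6)^4 = 3.1 × 10^-22

Ksp = 3.1 x 10^-22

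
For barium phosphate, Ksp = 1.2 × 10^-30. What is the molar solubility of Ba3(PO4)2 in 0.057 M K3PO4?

s = 2.4 × 10^-10 M

Ba3(PO4)2(s) ⇌ 3 Ba^2+ + 2 PO4^3-
Ksp = [Ba^2+]^3[PO4^3-]^2
Let s = moles of Ba3(PO4)2 that dissolve per litre. [Ba^2+] = 3s, [PO4^3-] = 0.057 + 2s ≈ 0.057 (common-ion effect: PO4^3- is already 0.057 M).
Ksp ≈ (3s)^3 × (0.057)^2
s = 2.4 × 10^-10 M
Check: 2s = 4.8 × 10^-10 ≪ 0.057, so the approximation is valid.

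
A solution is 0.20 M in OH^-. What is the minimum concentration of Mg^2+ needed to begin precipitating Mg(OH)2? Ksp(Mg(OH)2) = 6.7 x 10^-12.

[Mg^2+] = 1.7e-10 M

Mg(OH)2(s) ⇌ Mg^2+(aq) + 2 OH^-(aq)
Ksp = [Mg^2+][OH^-]^2
Precipitation begins when Q = Ksp. With [OH^-] = 0.20 M:
6.7 x 10^-12 = (0.20)^2 × [Mg^2+]
[Mg^2+] = (6.7 x 10^-12 / 4.00 × 10^-2) = 1.7 × 10^-10 M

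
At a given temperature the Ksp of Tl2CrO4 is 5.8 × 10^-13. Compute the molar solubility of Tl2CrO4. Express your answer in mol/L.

s ≈ 5.3 × 10^-5 M

Tl2CrO4(s) ⇌ 2 Tl^+ + CrO4^2-
Ksp = [Tl^+]^2[CrO4^2-]
Let s = molar solubility. Then [Tl^+] = 2s and [CrO4^2-] = s.
Substituting: Ksp = (2s)^2s = 4s^3
s^3 = 5.8 × 10^-13 / 4, so s = 5.3 x 10^-5 M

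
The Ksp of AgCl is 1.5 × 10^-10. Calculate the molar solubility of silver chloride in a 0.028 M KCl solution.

5.4 × 10^-9 M

AgCl(s) <=> Ag^+(aq) + Cl^-(aq)
Ksp = [Ag^+][Cl^-]
Let s be the molar solubility in this solution. [Ag^+] = s, [Cl^-] = 0.028 + s ≈ 0.028 (since Cl^- from KCl dominates).
Ksp ≈ s × 0.028
s = 5.4 × 10^-9 M
Check: s = 5.4 x 10^-9 ≪ 0.028, so the approximation is valid.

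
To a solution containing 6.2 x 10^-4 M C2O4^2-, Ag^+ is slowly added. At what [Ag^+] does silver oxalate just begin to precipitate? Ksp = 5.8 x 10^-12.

Ag2C2O4(s) <=> 2 Ag^+(aq) + C2O4^2-(aq)
Ksp = [Ag^+]^2[C2O4^2-]
Precipitation begins when Q = Ksp. With [C2O4^2-] = 6.2 x 10^-4 M:
5.8 x 10^-12 = (6.2 x 10^-4) × [Ag^+]^2
[Ag^+] = (5.8 x 10^-12 / 6.2 × 10^-4)^(1/2) = 9.7 × 10^-5 M

9.7 × 10^-5 M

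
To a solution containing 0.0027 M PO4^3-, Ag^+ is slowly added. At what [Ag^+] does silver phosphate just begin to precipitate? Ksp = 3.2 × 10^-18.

[Ag^+] ≈ 1.1 × 10^-5 M

Ag3PO4(s) <=> 3 Ag^+ + PO4^3-
Ksp = [Ag^+]^3[PO4^3-]
Precipitation begins when Q = Ksp. With [PO4^3-] = 0.0027 M:
3.2 × 10^-18 = (0.0027) × [Ag^+]^3
[Ag^+] = (3.2 × 10^-18 / 2.7 x 10^-3)^(1/3) = 1.1 × 10^-5 M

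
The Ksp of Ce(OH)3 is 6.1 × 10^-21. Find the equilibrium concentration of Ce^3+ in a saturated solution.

Ce(OH)3(s) ⇌ Ce^3+ + 3 OH^-
Ksp = [Ce^3+][OH^-]^3
Let s = molar solubility. Then [Ce^3+] = s and [OH^-] = 3s.
So Ksp = s × (3s)^3 = 27s^4
s = (6.1 × 10^-21 / 27)^(1/4) = 3.88 × 10^-6 M
[Ce^3+] = s = 3.9 × 10^-6 M

[Ce^3+] = 3.9 × 10^-6 M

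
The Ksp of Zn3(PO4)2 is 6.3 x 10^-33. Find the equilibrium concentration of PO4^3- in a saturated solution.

[PO4^3-] = 2.8e-7 M

Zn3(PO4)2(s) ⇌ 3 Zn^2+(aq) + 2 PO4^3-(aq)
Ksp = [Zn^2+]^3[PO4^3-]^2
Let s = molar solubility. Then [Zn^2+] = 3s and [PO4^3-] = 2s.
So Ksp = (3s)^3 × (2s)^2 = 108s^5
Solving, s = (6.3 x 10^-33/108)^(1/5) = 1.42 × 10^-7 M
[PO4^3-] = 2s = 2.8 x 10^-7 M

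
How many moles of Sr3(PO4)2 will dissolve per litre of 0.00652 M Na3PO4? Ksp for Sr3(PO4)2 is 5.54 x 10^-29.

3.64 × 10^-9 M

Sr3(PO4)2(s) <=> 3 Sr^2+(aq) + 2 PO4^3-(aq)
Ksp = [Sr^2+]^3[PO4^3-]^2
If s mol/L dissolves here, [Sr^2+] = 3s, [PO4^3-] = 0.00652 + 2s ≈ 0.00652 (Ksp is small, so little additional dissolves).
Ksp ≈ (3s)^3 × (0.00652)^2
s = 3.64 × 10^-9 M
Check: 2s = 7.3 × 10^-9 ≪ 0.00652, so the approximation is valid.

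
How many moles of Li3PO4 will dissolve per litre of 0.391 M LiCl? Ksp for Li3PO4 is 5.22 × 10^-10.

s = 8.73e-9 M

Li3PO4(s) ⇌ 3 Li^+(aq) + PO4^3-(aq)
Ksp = [Li^+]^3[PO4^3-]
If s mol/L dissolves here, [Li^+] = 0.391 + 3s ≈ 0.391, [PO4^3-] = s (common-ion effect: Li^+ is already 0.391 M).
Ksp ≈ (0.391)^3 × s
s = 8.73 × 10^-9 M
Check: 3s = 2.6 × 10^-8 ≪ 0.391, so the approximation is valid.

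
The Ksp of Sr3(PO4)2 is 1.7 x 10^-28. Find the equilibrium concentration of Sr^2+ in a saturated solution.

[Sr^2+] ≈ 3.3 × 10^-6 M

Sr3(PO4)2(s) ⇌ 3 Sr^2+(aq) + 2 PO4^3-(aq)
Ksp = [Sr^2+]^3[PO4^3-]^2
Let s = molar solubility. Then [Sr^2+] = 3s and [PO4^3-] = 2s.
Substituting: Ksp = (3s)^3(2s)^2 = 108s^5
s^5 = 1.7 x 10^-28 / 108, so s = 1.09 × 10^-6 M
[Sr^2+] = 3s = 3.3 × 10^-6 M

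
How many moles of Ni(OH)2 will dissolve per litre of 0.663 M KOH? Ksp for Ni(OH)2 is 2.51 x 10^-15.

Ni(OH)2(s) ⇌ Ni^2+(aq) + 2 OH^-(aq)
Ksp = [Ni^2+][OH^-]^2
Let s = moles of Ni(OH)2 that dissolve per litre. [Ni^2+] = s, [OH^-] = 0.663 + 2s ≈ 0.663 (common-ion effect: OH^- is already 0.663 M).
Ksp ≈ s × (0.663)^2
s = 5.71 x 10^-15 M
Check: 2s = 1.1 × 10^-14 ≪ 0.663, so the approximation is valid.

s = 5.71 × 10^-15 M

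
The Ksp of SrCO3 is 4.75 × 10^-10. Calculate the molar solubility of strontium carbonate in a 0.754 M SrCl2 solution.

s = 6.30 x 10^-10 M

SrCO3(s) ⇌ Sr^2+(aq) + CO3^2-(aq)
Ksp = [Sr^2+][CO3^2-]
Let s be the molar solubility in this solution. [Sr^2+] = 0.754 + s ≈ 0.754, [CO3^2-] = s (Ksp is small, so little additional dissolves).
Ksp ≈ 0.754 × s
s = 6.30 × 10^-10 M
Check: s = 6.3 x 10^-10 ≪ 0.754, so the approximation is valid.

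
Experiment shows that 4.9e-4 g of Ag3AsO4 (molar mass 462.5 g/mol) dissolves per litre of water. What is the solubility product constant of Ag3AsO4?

3.4e-23

Molar solubility s = (4.9 x 10^-4 g/L) / (462.5 g/mol) = 1.06 x 10^-6 M.
Ag3AsO4(s) ⇌ 3 Ag^+(aq) + AsO4^3-(aq)
If s mol/L of Ag3AsO4 dissolves, [Ag^+] = 3s and [AsO4^3-] = s.
Ksp = [Ag^+]^3[AsO4^3-]
Ksp = (3s)^3s = 27s^4
With s = 1.06 × 10^-6: Ksp = 3.4 × 10^-23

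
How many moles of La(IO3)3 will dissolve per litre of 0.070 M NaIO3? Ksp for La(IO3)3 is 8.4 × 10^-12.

La(IO3)3(s) ⇌ La^3+(aq) + 3 IO3^-(aq)
Ksp = [La^3+][IO3^-]^3
If s mol/L dissolves here, [La^3+] = s, [IO3^-] = 0.070 + 3s ≈ 0.070 (Ksp is small, so little additional dissolves).
Ksp ≈ s × (0.070)^3
s = 2.4 × 10^-8 M
Check: 3s = 7.3 x 10^-8 ≪ 0.070, so the approximation is valid.

s ≈ 2.4e-8 M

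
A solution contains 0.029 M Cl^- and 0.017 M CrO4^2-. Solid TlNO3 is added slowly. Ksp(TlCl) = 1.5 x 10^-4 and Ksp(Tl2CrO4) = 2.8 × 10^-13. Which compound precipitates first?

Tl2CrO4

Each salt begins to precipitate when Q = Ksp, i.e. when [Tl^+] reaches its threshold.
For TlCl: 1.5 x 10^-4 = 0.029 × [Tl^+]  ⇒  [Tl^+] = 5.2 × 10^-3 M.
For Tl2CrO4: 2.8 × 10^-13 = 0.017 × [Tl^+]^2  ⇒  [Tl^+] = 4.1 x 10^-6 M.
The salt with the lower threshold [Tl^+] precipitates first: Tl2CrO4.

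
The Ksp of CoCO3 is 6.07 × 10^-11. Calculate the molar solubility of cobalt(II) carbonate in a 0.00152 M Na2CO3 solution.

3.99e-8 M

CoCO3(s) <=> Co^2+ + CO3^2-
Ksp = [Co^2+][CO3^2-]
Let s = moles of CoCO3 that dissolve per litre. [Co^2+] = s, [CO3^2-] = 0.00152 + s ≈ 0.00152 (Ksp is small, so little additional dissolves).
Ksp ≈ s × 0.00152
s = 3.99 × 10^-8 M
Check: s = 4.0 × 10^-8 ≪ 0.00152, so the approximation is valid.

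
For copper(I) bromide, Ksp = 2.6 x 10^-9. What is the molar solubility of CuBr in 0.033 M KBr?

CuBr(s) ⇌ Cu^+(aq) + Br^-(aq)
Ksp = [Cu^+][Br^-]
Let s = moles of CuBr that dissolve per litre. [Cu^+] = s, [Br^-] = 0.033 + s ≈ 0.033 (since Br^- from KBr dominates).
Ksp ≈ s × 0.033
s = 7.9 x 10^-8 M
Check: s = 7.9 x 10^-8 ≪ 0.033, so the approximation is valid.

s ≈ 7.9 × 10^-8 M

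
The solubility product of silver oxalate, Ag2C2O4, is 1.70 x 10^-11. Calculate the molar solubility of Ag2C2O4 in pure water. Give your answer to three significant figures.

s = 1.62e-4 M

Ag2C2O4(s) <=> 2 Ag^+(aq) + C2O4^2-(aq)
Ksp = [Ag^+]^2[C2O4^2-]
Let s = molar solubility. Then [Ag^+] = 2s and [C2O4^2-] = s.
Ksp = (2s)^2s = 4s^3
s = (1.70 x 10^-11 / 4)^(1/3) = 1.62 x 10^-4 M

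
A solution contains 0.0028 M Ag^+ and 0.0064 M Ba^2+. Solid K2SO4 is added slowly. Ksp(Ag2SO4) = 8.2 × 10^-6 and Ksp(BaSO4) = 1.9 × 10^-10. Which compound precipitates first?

Precipitation of each salt starts when its ion product equals its Ksp.
For Ag2SO4: 8.2 × 10^-6 = (0.0028)^2 × [SO4^2-]  ⇒  [SO4^2-] = 1.0 M.
For BaSO4: 1.9 × 10^-10 = 0.0064 × [SO4^2-]  ⇒  [SO4^2-] = 3.0 × 10^-8 M.
The salt with the lower threshold [SO4^2-] precipitates first: BaSO4.

BaSO4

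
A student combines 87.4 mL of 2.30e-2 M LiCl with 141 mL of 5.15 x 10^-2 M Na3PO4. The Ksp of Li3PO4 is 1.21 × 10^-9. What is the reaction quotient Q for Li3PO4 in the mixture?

Total volume = 87.4 + 141 = 228.4 mL.
[Li^+] = 2.30 × 10^-2 × (87.4/228.4) = 8.801 x 10^-3 M
[PO4^3-] = 5.15 × 10^-2 × (141/228.4) = 3.179 × 10^-2 M
Li3PO4(s) ⇌ 3 Li^+(aq) + PO4^3-(aq), so Q = [Li^+]^3[PO4^3-]
Q = (8.801 × 10^-3)^3(3.179 × 10^-2) = 2.17 × 10^-8
Q > Ksp, so Li3PO4 will precipitate.

Q ≈ 2.17 × 10^-8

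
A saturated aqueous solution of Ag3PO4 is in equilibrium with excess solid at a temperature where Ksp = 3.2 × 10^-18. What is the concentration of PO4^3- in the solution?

1.9e-5 M

Ag3PO4(s) <=> 3 Ag^+ + PO4^3-
Ksp = [Ag^+]^3[PO4^3-]
Let s = molar solubility. Then [Ag^+] = 3s and [PO4^3-] = s.
So Ksp = (3s)^3 × s = 27s^4
s = (3.2 × 10^-18 / 27)^(1/4) = 1.86 x 10^-5 M
[PO4^3-] = s = 1.9 × 10^-5 M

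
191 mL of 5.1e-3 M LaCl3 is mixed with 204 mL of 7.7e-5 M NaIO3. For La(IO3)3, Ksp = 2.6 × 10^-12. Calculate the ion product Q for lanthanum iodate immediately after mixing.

Q ≈ 1.6 × 10^-16

Total volume = 191 + 204 = 395 mL.
[La^3+] = 5.1 × 10^-3 × (191/395) = 2.47 x 10^-3 M
[IO3^-] = 7.7 × 10^-5 × (204/395) = 3.98 × 10^-5 M
La(IO3)3(s) <=> La^3+ + 3 IO3^-, so Q = [La^3+][IO3^-]^3
Q = (2.47 x 10^-3)(3.98 × 10^-5)^3 = 1.6 x 10^-16
Q < Ksp, so no precipitate of La(IO3)3 forms.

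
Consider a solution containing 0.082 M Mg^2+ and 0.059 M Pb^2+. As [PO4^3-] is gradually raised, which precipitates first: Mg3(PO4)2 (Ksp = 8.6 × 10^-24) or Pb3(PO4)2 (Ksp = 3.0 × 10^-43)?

Pb3(PO4)2

Each salt begins to precipitate when Q = Ksp, i.e. when [PO4^3-] reaches its threshold.
For Mg3(PO4)2: 8.6 × 10^-24 = (0.082)^3 × [PO4^3-]^2  ⇒  [PO4^3-] = 1.2 x 10^-10 M.
For Pb3(PO4)2: 3.0 × 10^-43 = (0.059)^3 × [PO4^3-]^2  ⇒  [PO4^3-] = 3.8 x 10^-20 M.
The salt with the lower threshold [PO4^3-] precipitates first: Pb3(PO4)2.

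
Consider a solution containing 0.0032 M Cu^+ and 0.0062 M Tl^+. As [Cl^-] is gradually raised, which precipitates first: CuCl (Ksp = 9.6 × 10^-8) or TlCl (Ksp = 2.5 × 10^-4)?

CuCl

Each salt begins to precipitate when Q = Ksp, i.e. when [Cl^-] reaches its threshold.
For CuCl: 9.6 × 10^-8 = 0.0032 × [Cl^-]  ⇒  [Cl^-] = 3.0 × 10^-5 M.
For TlCl: 2.5 × 10^-4 = 0.0062 × [Cl^-]  ⇒  [Cl^-] = 4.0 × 10^-2 M.
The salt with the lower threshold [Cl^-] precipitates first: CuCl.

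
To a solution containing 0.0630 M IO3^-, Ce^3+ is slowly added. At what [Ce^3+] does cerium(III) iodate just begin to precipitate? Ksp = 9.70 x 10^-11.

[Ce^3+] ≈ 3.88 × 10^-7 M

Ce(IO3)3(s) <=> Ce^3+ + 3 IO3^-
Ksp = [Ce^3+][IO3^-]^3
Precipitation begins when Q = Ksp. With [IO3^-] = 0.0630 M:
9.70 x 10^-11 = (0.0630)^3 × [Ce^3+]
[Ce^3+] = (9.70 x 10^-11 / 2.500 × 10^-4) = 3.88 × 10^-7 M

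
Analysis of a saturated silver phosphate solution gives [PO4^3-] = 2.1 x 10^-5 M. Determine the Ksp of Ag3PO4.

Ksp = 5.3e-18

Ag3PO4(s) ⇌ 3 Ag^+(aq) + PO4^3-(aq)
Stoichiometry gives [Ag^+] = (3/1)[PO4^3-] = 6.30 × 10^-5 M.
Ksp = [Ag^+]^3[PO4^3-]
Ksp = (6.30 × 10^-5)^3 × 2.1 x 10^-5 = 5.3 × 10^-18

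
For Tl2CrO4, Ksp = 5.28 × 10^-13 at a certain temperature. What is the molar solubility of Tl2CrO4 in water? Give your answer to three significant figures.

s = 5.09 × 10^-5 M

Tl2CrO4(s) ⇌ 2 Tl^+ + CrO4^2-
Ksp = [Tl^+]^2[CrO4^2-]
Let s = molar solubility. Then [Tl^+] = 2s and [CrO4^2-] = s.
Substituting: Ksp = (2s)^2s = 4s^3
Solving, s = (5.28 × 10^-13/4)^(1/3) = 5.09 × 10^-5 M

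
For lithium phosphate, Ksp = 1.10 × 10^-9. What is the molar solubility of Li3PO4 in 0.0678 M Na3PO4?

Li3PO4(s) ⇌ 3 Li^+ + PO4^3-
Ksp = [Li^+]^3[PO4^3-]
Let s = moles of Li3PO4 that dissolve per litre. [Li^+] = 3s, [PO4^3-] = 0.0678 + s ≈ 0.0678 (common-ion effect: PO4^3- is already 0.0678 M).
Ksp ≈ (3s)^3 × 0.0678
s = 8.44 x 10^-4 M
Check: s = 8.4 x 10^-4 ≪ 0.0678, so the approximation is valid.

s ≈ 8.44 × 10^-4 M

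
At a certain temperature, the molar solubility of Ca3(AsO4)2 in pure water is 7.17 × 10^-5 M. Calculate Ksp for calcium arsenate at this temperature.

2.05 × 10^-19

Ca3(AsO4)2(s) <=> 3 Ca^2+ + 2 AsO4^3-
With molar solubility s: [Ca^2+] = 3s, [AsO4^3-] = 2s.
Ksp = [Ca^2+]^3[AsO4^3-]^2
Substituting: Ksp = (3s)^3(2s)^2 = 108s^5
Ksp = 108 × (7.17 x 10^-5)^5 = 2.05 × 10^-19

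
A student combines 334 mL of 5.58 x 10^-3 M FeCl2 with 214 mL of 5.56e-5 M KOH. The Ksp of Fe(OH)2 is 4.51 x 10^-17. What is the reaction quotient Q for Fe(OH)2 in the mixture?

1.60 × 10^-12

Total volume = 334 + 214 = 548 mL.
[Fe^2+] = 5.58 x 10^-3 × (334/548) = 3.401 x 10^-3 M
[OH^-] = 5.56 × 10^-5 × (214/548) = 2.171 × 10^-5 M
Fe(OH)2(s) ⇌ Fe^2+(aq) + 2 OH^-(aq), so Q = [Fe^2+][OH^-]^2
Q = (3.401 × 10^-3)(2.171 x 10^-5)^2 = 1.60 × 10^-12
Q > Ksp, so Fe(OH)2 will precipitate.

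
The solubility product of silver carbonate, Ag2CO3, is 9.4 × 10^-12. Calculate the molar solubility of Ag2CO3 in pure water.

s ≈ 1.3e-4 M

Ag2CO3(s) ⇌ 2 Ag^+(aq) + CO3^2-(aq)
Ksp = [Ag^+]^2[CO3^2-]
For each mole of Ag2CO3 that dissolves: [Ag^+] = 2s, [CO3^2-] = s.
Ksp = (2s)^2s = 4s^3
s^3 = 9.4 × 10^-12 / 4, so s = 1.3 × 10^-4 M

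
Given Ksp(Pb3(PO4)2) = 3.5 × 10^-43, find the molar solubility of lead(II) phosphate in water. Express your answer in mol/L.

Pb3(PO4)2(s) <=> 3 Pb^2+ + 2 PO4^3-
Ksp = [Pb^2+]^3[PO4^3-]^2
If s mol/L of Pb3(PO4)2 dissolves, [Pb^2+] = 3s and [PO4^3-] = 2s.
Ksp = (3s)^3(2s)^2 = 108s^5
s = (3.5 × 10^-43 / 108)^(1/5) = 1.3 × 10^-9 M

1.3 x 10^-9 M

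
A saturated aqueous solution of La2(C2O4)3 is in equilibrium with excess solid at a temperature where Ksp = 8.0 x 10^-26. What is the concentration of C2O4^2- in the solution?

La2(C2O4)3(s) ⇌ 2 La^3+ + 3 C2O4^2-
Ksp = [La^3+]^2[C2O4^2-]^3
Let s = molar solubility. Then [La^3+] = 2s and [C2O4^2-] = 3s.
Substituting: Ksp = (2s)^2(3s)^3 = 108s^5
s^5 = 8.0 x 10^-26 / 108, so s = 3.75 × 10^-6 M
[C2O4^2-] = 3s = 1.1 x 10^-5 M

[C2O4^2-] = 1.1 x 10^-5 M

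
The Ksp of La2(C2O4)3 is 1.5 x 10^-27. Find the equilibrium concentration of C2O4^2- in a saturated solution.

[C2O4^2-] = 5.1 × 10^-6 M

La2(C2O4)3(s) ⇌ 2 La^3+(aq) + 3 C2O4^2-(aq)
Ksp = [La^3+]^2[C2O4^2-]^3
If s mol/L of La2(C2O4)3 dissolves, [La^3+] = 2s and [C2O4^2-] = 3s.
Substituting: Ksp = (2s)^2(3s)^3 = 108s^5
s = (1.5 x 10^-27 / 108)^(1/5) = 1.69 x 10^-6 M
[C2O4^2-] = 3s = 5.1 × 10^-6 M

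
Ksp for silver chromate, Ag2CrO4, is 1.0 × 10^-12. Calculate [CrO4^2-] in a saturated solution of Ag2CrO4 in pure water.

Ag2CrO4(s) ⇌ 2 Ag^+ + CrO4^2-
Ksp = [Ag^+]^2[CrO4^2-]
For each mole of Ag2CrO4 that dissolves: [Ag^+] = 2s, [CrO4^2-] = s.
Ksp = (2s)^2s = 4s^3
s^3 = 1.0 × 10^-12 / 4, so s = 6.30 × 10^-5 M
[CrO4^2-] = s = 6.3 × 10^-5 M

6.3e-5 M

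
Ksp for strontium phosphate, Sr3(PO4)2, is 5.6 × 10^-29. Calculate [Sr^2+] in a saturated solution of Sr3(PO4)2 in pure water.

[Sr^2+] ≈ 2.6e-6 M

Sr3(PO4)2(s) ⇌ 3 Sr^2+(aq) + 2 PO4^3-(aq)
Ksp = [Sr^2+]^3[PO4^3-]^2
Let s = molar solubility. Then [Sr^2+] = 3s and [PO4^3-] = 2s.
So Ksp = (3s)^3 × (2s)^2 = 108s^5
Solving, s = (5.6 × 10^-29/108)^(1/5) = 8.77 x 10^-7 M
[Sr^2+] = 3s = 2.6 x 10^-6 M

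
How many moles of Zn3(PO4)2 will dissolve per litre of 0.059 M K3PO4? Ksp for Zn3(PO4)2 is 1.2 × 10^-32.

Zn3(PO4)2(s) ⇌ 3 Zn^2+ + 2 PO4^3-
Ksp = [Zn^2+]^3[PO4^3-]^2
If s mol/L dissolves here, [Zn^2+] = 3s, [PO4^3-] = 0.059 + 2s ≈ 0.059 (Ksp is small, so little additional dissolves).
Ksp ≈ (3s)^3 × (0.059)^2
s = 5.0 × 10^-11 M
Check: 2s = 1.0 × 10^-10 ≪ 0.059, so the approximation is valid.

s = 5.0 × 10^-11 M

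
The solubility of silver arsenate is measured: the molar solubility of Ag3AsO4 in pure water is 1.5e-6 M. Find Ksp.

Ag3AsO4(s) <=> 3 Ag^+(aq) + AsO4^3-(aq)
Let s = molar solubility. Then [Ag^+] = 3s and [AsO4^3-] = s.
Ksp = [Ag^+]^3[AsO4^3-]
So Ksp = (3s)^3 × s = 27s^4
Ksp = 27 × (1.5 x 10^-6)^4 = 1.4 x 10^-22

Ksp ≈ 1.4 × 10^-22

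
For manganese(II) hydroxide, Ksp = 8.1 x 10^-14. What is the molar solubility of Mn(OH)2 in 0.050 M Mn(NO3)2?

6.4 × 10^-7 M

Mn(OH)2(s) ⇌ Mn^2+ + 2 OH^-
Ksp = [Mn^2+][OH^-]^2
If s mol/L dissolves here, [Mn^2+] = 0.050 + s ≈ 0.050, [OH^-] = 2s (Ksp is small, so little additional dissolves).
Ksp ≈ 0.050 × (2s)^2
s = 6.4 × 10^-7 M
Check: s = 6.4 × 10^-7 ≪ 0.050, so the approximation is valid.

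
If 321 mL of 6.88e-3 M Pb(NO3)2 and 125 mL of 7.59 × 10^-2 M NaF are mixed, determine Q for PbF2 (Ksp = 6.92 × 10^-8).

Total volume = 321 + 125 = 446 mL.
[Pb^2+] = 6.88 × 10^-3 × (321/446) = 4.952 × 10^-3 M
[F^-] = 7.59 × 10^-2 × (125/446) = 2.127 × 10^-2 M
PbF2(s) <=> Pb^2+(aq) + 2 F^-(aq), so Q = [Pb^2+][F^-]^2
Q = (4.952 × 10^-3)(2.127 x 10^-2)^2 = 2.24 × 10^-6
Q > Ksp, so PbF2 will precipitate.

Q ≈ 2.24 × 10^-6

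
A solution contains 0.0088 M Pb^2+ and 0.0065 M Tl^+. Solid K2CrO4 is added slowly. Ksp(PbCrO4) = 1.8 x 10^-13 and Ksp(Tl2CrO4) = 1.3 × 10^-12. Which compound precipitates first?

Each salt begins to precipitate when Q = Ksp, i.e. when [CrO4^2-] reaches its threshold.
For PbCrO4: 1.8 x 10^-13 = 0.0088 × [CrO4^2-]  ⇒  [CrO4^2-] = 2.0 × 10^-11 M.
For Tl2CrO4: 1.3 × 10^-12 = (0.0065)^2 × [CrO4^2-]  ⇒  [CrO4^2-] = 3.1 x 10^-8 M.
The salt with the lower threshold [CrO4^2-] precipitates first: PbCrO4.

PbCrO4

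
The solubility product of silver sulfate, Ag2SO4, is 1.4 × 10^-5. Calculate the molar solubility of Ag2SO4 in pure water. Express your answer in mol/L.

Ag2SO4(s) <=> 2 Ag^+ + SO4^2-
Ksp = [Ag^+]^2[SO4^2-]
Let s = molar solubility. Then [Ag^+] = 2s and [SO4^2-] = s.
Substituting: Ksp = (2s)^2s = 4s^3
s = (1.4 × 10^-5 / 4)^(1/3) = 1.5 x 10^-2 M

0.015 M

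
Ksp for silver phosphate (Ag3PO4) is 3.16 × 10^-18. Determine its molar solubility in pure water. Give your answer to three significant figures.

Ag3PO4(s) ⇌ 3 Ag^+ + PO4^3-
Ksp = [Ag^+]^3[PO4^3-]
Let s = molar solubility. Then [Ag^+] = 3s and [PO4^3-] = s.
So Ksp = (3s)^3 × s = 27s^4
s = (3.16 × 10^-18 / 27)^(1/4) = 1.85 x 10^-5 M

s = 1.85 × 10^-5 M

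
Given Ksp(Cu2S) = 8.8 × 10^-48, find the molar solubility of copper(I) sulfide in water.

s ≈ 1.3 x 10^-16 M

Cu2S(s) <=> 2 Cu^+(aq) + S^2-(aq)
Ksp = [Cu^+]^2[S^2-]
For each mole of Cu2S that dissolves: [Cu^+] = 2s, [S^2-] = s.
Substituting: Ksp = (2s)^2s = 4s^3
Solving, s = (8.8 × 10^-48/4)^(1/3) = 1.3 × 10^-16 M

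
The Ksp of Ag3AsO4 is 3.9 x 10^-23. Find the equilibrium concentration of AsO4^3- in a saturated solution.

Ag3AsO4(s) ⇌ 3 Ag^+(aq) + AsO4^3-(aq)
Ksp = [Ag^+]^3[AsO4^3-]
With molar solubility s: [Ag^+] = 3s, [AsO4^3-] = s.
Substituting: Ksp = (3s)^3s = 27s^4
Solving, s = (3.9 x 10^-23/27)^(1/4) = 1.10 × 10^-6 M
[AsO4^3-] = s = 1.1 × 10^-6 M

[AsO4^3-] = 1.1 × 10^-6 M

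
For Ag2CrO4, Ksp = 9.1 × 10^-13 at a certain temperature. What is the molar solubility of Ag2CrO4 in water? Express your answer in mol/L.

s ≈ 6.1 × 10^-5 M

Ag2CrO4(s) <=> 2 Ag^+(aq) + CrO4^2-(aq)
Ksp = [Ag^+]^2[CrO4^2-]
For each mole of Ag2CrO4 that dissolves: [Ag^+] = 2s, [CrO4^2-] = s.
So Ksp = (2s)^2 × s = 4s^3
Solving, s = (9.1 × 10^-13/4)^(1/3) = 6.1 × 10^-5 M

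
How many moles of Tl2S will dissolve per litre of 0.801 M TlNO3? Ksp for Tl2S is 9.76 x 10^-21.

s ≈ 1.52 × 10^-20 M

Tl2S(s) ⇌ 2 Tl^+(aq) + S^2-(aq)
Ksp = [Tl^+]^2[S^2-]
Let s be the molar solubility in this solution. [Tl^+] = 0.801 + 2s ≈ 0.801, [S^2-] = s (common-ion effect: Tl^+ is already 0.801 M).
Ksp ≈ (0.801)^2 × s
s = 1.52 x 10^-20 M
Check: 2s = 3.0 x 10^-20 ≪ 0.801, so the approximation is valid.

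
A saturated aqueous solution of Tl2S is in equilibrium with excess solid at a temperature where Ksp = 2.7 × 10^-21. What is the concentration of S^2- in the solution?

[S^2-] = 8.8 × 10^-8 M

Tl2S(s) ⇌ 2 Tl^+ + S^2-
Ksp = [Tl^+]^2[S^2-]
For each mole of Tl2S that dissolves: [Tl^+] = 2s, [S^2-] = s.
Substituting: Ksp = (2s)^2s = 4s^3
s = (2.7 × 10^-21 / 4)^(1/3) = 8.77 × 10^-8 M
[S^2-] = s = 8.8 × 10^-8 M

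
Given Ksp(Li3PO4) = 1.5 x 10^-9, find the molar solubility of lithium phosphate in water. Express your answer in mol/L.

2.7 × 10^-3 M

Li3PO4(s) ⇌ 3 Li^+ + PO4^3-
Ksp = [Li^+]^3[PO4^3-]
Let s = molar solubility. Then [Li^+] = 3s and [PO4^3-] = s.
Ksp = (3s)^3s = 27s^4
s^4 = 1.5 x 10^-9 / 27, so s = 2.7 × 10^-3 M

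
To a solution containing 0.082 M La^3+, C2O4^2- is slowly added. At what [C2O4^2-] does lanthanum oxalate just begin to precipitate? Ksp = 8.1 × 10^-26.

[C2O4^2-] = 2.3e-8 M

La2(C2O4)3(s) ⇌ 2 La^3+ + 3 C2O4^2-
Ksp = [La^3+]^2[C2O4^2-]^3
Precipitation begins when Q = Ksp. With [La^3+] = 0.082 M:
8.1 × 10^-26 = (0.082)^2 × [C2O4^2-]^3
[C2O4^2-] = (8.1 × 10^-26 / 6.72 × 10^-3)^(1/3) = 2.3 × 10^-8 M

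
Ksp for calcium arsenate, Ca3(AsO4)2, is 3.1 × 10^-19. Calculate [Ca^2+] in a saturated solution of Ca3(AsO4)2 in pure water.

Ca3(AsO4)2(s) ⇌ 3 Ca^2+(aq) + 2 AsO4^3-(aq)
Ksp = [Ca^2+]^3[AsO4^3-]^2
Let s = molar solubility. Then [Ca^2+] = 3s and [AsO4^3-] = 2s.
So Ksp = (3s)^3 × (2s)^2 = 108s^5
Solving, s = (3.1 × 10^-19/108)^(1/5) = 7.79 × 10^-5 M
[Ca^2+] = 3s = 2.3 x 10^-4 M

[Ca^2+] = 2.3e-4 M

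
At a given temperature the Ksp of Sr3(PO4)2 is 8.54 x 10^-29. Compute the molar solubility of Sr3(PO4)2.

Sr3(PO4)2(s) ⇌ 3 Sr^2+(aq) + 2 PO4^3-(aq)
Ksp = [Sr^2+]^3[PO4^3-]^2
If s mol/L of Sr3(PO4)2 dissolves, [Sr^2+] = 3s and [PO4^3-] = 2s.
Substituting: Ksp = (3s)^3(2s)^2 = 108s^5
Solving, s = (8.54 x 10^-29/108)^(1/5) = 9.54 x 10^-7 M

s = 9.54e-7 M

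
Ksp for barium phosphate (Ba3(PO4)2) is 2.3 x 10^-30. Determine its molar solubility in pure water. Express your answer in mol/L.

Ba3(PO4)2(s) ⇌ 3 Ba^2+ + 2 PO4^3-
Ksp = [Ba^2+]^3[PO4^3-]^2
If s mol/L of Ba3(PO4)2 dissolves, [Ba^2+] = 3s and [PO4^3-] = 2s.
Ksp = (3s)^3(2s)^2 = 108s^5
s^5 = 2.3 x 10^-30 / 108, so s = 4.6 × 10^-7 M

s = 4.6 × 10^-7 M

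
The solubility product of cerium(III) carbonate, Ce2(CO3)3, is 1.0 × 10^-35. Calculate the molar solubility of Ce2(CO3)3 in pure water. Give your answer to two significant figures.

Ce2(CO3)3(s) <=> 2 Ce^3+ + 3 CO3^2-
Ksp = [Ce^3+]^2[CO3^2-]^3
Let s = molar solubility. Then [Ce^3+] = 2s and [CO3^2-] = 3s.
Ksp = (2s)^2(3s)^3 = 108s^5
Solving, s = (1.0 × 10^-35/108)^(1/5) = 3.9 × 10^-8 M

3.9 × 10^-8 M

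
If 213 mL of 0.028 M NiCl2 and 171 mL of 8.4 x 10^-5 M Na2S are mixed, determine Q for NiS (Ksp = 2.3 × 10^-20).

Q = 5.8e-7

Total volume = 213 + 171 = 384 mL.
[Ni^2+] = 2.8 x 10^-2 × (213/384) = 1.55 x 10^-2 M
[S^2-] = 8.4 × 10^-5 × (171/384) = 3.74 x 10^-5 M
NiS(s) ⇌ Ni^2+(aq) + S^2-(aq), so Q = [Ni^2+][S^2-]
Q = (1.55 x 10^-2)(3.74 × 10^-5) = 5.8 × 10^-7
Q > Ksp, so NiS will precipitate.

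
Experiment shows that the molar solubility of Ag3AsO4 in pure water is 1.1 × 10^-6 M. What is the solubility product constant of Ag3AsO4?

Ag3AsO4(s) <=> 3 Ag^+(aq) + AsO4^3-(aq)
With molar solubility s: [Ag^+] = 3s, [AsO4^3-] = s.
Ksp = [Ag^+]^3[AsO4^3-]
So Ksp = (3s)^3 × s = 27s^4
With s = 1.1 × 10^-6: Ksp = 4.0 × 10^-23

Ksp ≈ 4.0 × 10^-23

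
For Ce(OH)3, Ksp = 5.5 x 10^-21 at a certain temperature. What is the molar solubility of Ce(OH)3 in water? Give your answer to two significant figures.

3.8 × 10^-6 M

Ce(OH)3(s) <=> Ce^3+ + 3 OH^-
Ksp = [Ce^3+][OH^-]^3
With molar solubility s: [Ce^3+] = s, [OH^-] = 3s.
Substituting: Ksp = s(3s)^3 = 27s^4
Solving, s = (5.5 x 10^-21/27)^(1/4) = 3.8 × 10^-6 M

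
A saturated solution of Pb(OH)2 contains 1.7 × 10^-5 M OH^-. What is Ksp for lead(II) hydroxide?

Pb(OH)2(s) <=> Pb^2+ + 2 OH^-
Stoichiometry gives [Pb^2+] = (1/2)[OH^-] = 8.50 × 10^-6 M.
Ksp = [Pb^2+][OH^-]^2
Ksp = 8.50 × 10^-6 × (1.7 × 10^-5)^2 = 2.5 x 10^-15

Ksp = 2.5 × 10^-15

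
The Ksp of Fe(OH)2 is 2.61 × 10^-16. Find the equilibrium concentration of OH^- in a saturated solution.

[OH^-] = 8.05 x 10^-6 M

Fe(OH)2(s) ⇌ Fe^2+ + 2 OH^-
Ksp = [Fe^2+][OH^-]^2
If s mol/L of Fe(OH)2 dissolves, [Fe^2+] = s and [OH^-] = 2s.
Ksp = s(2s)^2 = 4s^3
s = (2.61 × 10^-16 / 4)^(1/3) = 4.026 x 10^-6 M
[OH^-] = 2s = 8.05 × 10^-6 M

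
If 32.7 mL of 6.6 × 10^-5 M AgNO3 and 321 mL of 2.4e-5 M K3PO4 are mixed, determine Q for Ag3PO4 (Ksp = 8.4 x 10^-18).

Q = 4.9e-21

Total volume = 32.7 + 321 = 353.7 mL.
[Ag^+] = 6.6 × 10^-5 × (32.7/353.7) = 6.10 × 10^-6 M
[PO4^3-] = 2.4 × 10^-5 × (321/353.7) = 2.18 × 10^-5 M
Ag3PO4(s) <=> 3 Ag^+ + PO4^3-, so Q = [Ag^+]^3[PO4^3-]
Q = (6.10 x 10^-6)^3(2.18 × 10^-5) = 4.9 × 10^-21
Q < Ksp, so no precipitate of Ag3PO4 forms.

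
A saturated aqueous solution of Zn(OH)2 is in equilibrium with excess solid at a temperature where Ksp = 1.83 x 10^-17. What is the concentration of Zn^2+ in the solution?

Zn(OH)2(s) ⇌ Zn^2+ + 2 OH^-
Ksp = [Zn^2+][OH^-]^2
Let s = molar solubility. Then [Zn^2+] = s and [OH^-] = 2s.
So Ksp = s × (2s)^2 = 4s^3
s = (1.83 x 10^-17 / 4)^(1/3) = 1.660 × 10^-6 M
[Zn^2+] = s = 1.66 × 10^-6 M

[Zn^2+] = 1.66 × 10^-6 M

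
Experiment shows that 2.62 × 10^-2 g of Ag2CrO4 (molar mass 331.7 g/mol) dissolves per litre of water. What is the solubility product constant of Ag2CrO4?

Molar solubility s = (2.62 x 10^-2 g/L) / (331.7 g/mol) = 7.899 × 10^-5 M.
Ag2CrO4(s) ⇌ 2 Ag^+(aq) + CrO4^2-(aq)
With molar solubility s: [Ag^+] = 2s, [CrO4^2-] = s.
Ksp = [Ag^+]^2[CrO4^2-]
Substituting: Ksp = (2s)^2s = 4s^3
Ksp = 4 × (7.899 × 10^-5)^3 = 1.97 × 10^-12

Ksp ≈ 1.97 × 10^-12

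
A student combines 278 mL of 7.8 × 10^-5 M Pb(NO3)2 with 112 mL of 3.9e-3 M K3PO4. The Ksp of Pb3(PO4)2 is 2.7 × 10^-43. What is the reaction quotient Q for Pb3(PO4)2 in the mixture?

2.2 × 10^-19

Total volume = 278 + 112 = 390 mL.
[Pb^2+] = 7.8 x 10^-5 × (278/390) = 5.56 × 10^-5 M
[PO4^3-] = 3.9 × 10^-3 × (112/390) = 1.12 x 10^-3 M
Pb3(PO4)2(s) <=> 3 Pb^2+(aq) + 2 PO4^3-(aq), so Q = [Pb^2+]^3[PO4^3-]^2
Q = (5.56 x 10^-5)^3(1.12 × 10^-3)^2 = 2.2 x 10^-19
Q > Ksp, so Pb3(PO4)2 will precipitate.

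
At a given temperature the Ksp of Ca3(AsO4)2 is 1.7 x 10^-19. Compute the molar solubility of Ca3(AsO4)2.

s ≈ 6.9 × 10^-5 M

Ca3(AsO4)2(s) <=> 3 Ca^2+ + 2 AsO4^3-
Ksp = [Ca^2+]^3[AsO4^3-]^2
With molar solubility s: [Ca^2+] = 3s, [AsO4^3-] = 2s.
Ksp = (3s)^3(2s)^2 = 108s^5
s = (1.7 x 10^-19 / 108)^(1/5) = 6.9 × 10^-5 M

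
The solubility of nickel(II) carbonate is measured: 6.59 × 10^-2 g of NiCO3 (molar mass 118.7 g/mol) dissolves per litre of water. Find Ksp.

Ksp = 3.08 × 10^-7

Molar solubility s = (6.59 x 10^-2 g/L) / (118.7 g/mol) = 5.552 × 10^-4 M.
NiCO3(s) ⇌ Ni^2+(aq) + CO3^2-(aq)
For each mole of NiCO3 that dissolves: [Ni^2+] = s, [CO3^2-] = s.
Ksp = [Ni^2+][CO3^2-]
Ksp = (s)(s) = s^2
With s = 5.552 × 10^-4: Ksp = 3.08 × 10^-7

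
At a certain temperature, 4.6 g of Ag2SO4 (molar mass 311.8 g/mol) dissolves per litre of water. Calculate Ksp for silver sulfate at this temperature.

Ksp ≈ 1.3 × 10^-5

Molar solubility s = (4.6 g/L) / (311.8 g/mol) = 1.48 x 10^-2 M.
Ag2SO4(s) <=> 2 Ag^+ + SO4^2-
For each mole of Ag2SO4 that dissolves: [Ag^+] = 2s, [SO4^2-] = s.
Ksp = [Ag^+]^2[SO4^2-]
Ksp = (2s)^2s = 4s^3
Ksp = 4 × (1.48 × 10^-2)^3 = 1.3 × 10^-5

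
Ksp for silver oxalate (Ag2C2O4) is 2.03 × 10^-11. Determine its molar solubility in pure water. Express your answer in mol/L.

Ag2C2O4(s) ⇌ 2 Ag^+ + C2O4^2-
Ksp = [Ag^+]^2[C2O4^2-]
For each mole of Ag2C2O4 that dissolves: [Ag^+] = 2s, [C2O4^2-] = s.
Substituting: Ksp = (2s)^2s = 4s^3
Solving, s = (2.03 × 10^-11/4)^(1/3) = 1.72 × 10^-4 M

s = 1.72 × 10^-4 M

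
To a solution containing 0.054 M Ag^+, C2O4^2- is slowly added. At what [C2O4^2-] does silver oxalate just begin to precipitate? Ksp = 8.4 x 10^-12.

[C2O4^2-] ≈ 2.9 × 10^-9 M

Ag2C2O4(s) <=> 2 Ag^+(aq) + C2O4^2-(aq)
Ksp = [Ag^+]^2[C2O4^2-]
Precipitation begins when Q = Ksp. With [Ag^+] = 0.054 M:
8.4 x 10^-12 = (0.054)^2 × [C2O4^2-]
[C2O4^2-] = (8.4 x 10^-12 / 2.92 × 10^-3) = 2.9 × 10^-9 M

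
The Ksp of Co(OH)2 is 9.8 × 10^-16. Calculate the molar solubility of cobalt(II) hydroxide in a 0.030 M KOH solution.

Co(OH)2(s) ⇌ Co^2+(aq) + 2 OH^-(aq)
Ksp = [Co^2+][OH^-]^2
Let s = moles of Co(OH)2 that dissolve per litre. [Co^2+] = s, [OH^-] = 0.030 + 2s ≈ 0.030 (common-ion effect: OH^- is already 0.030 M).
Ksp ≈ s × (0.030)^2
s = 1.1 × 10^-12 M
Check: 2s = 2.2 x 10^-12 ≪ 0.030, so the approximation is valid.

s = 1.1 × 10^-12 M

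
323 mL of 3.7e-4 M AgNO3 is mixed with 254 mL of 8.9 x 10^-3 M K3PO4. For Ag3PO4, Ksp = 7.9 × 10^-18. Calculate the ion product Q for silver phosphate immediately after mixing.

3.5 × 10^-14

Total volume = 323 + 254 = 577 mL.
[Ag^+] = 3.7 × 10^-4 × (323/577) = 2.07 × 10^-4 M
[PO4^3-] = 8.9 x 10^-3 × (254/577) = 3.92 × 10^-3 M
Ag3PO4(s) <=> 3 Ag^+(aq) + PO4^3-(aq), so Q = [Ag^+]^3[PO4^3-]
Q = (2.07 × 10^-4)^3(3.92 × 10^-3) = 3.5 × 10^-14
Q > Ksp, so Ag3PO4 will precipitate.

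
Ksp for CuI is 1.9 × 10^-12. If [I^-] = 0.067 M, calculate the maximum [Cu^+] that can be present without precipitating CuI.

[Cu^+] ≈ 2.8 × 10^-11 M

CuI(s) <=> Cu^+ + I^-
Ksp = [Cu^+][I^-]
Precipitation begins when Q = Ksp. With [I^-] = 0.067 M:
1.9 × 10^-12 = (0.067) × [Cu^+]
[Cu^+] = (1.9 × 10^-12 / 6.7 × 10^-2) = 2.8 × 10^-11 M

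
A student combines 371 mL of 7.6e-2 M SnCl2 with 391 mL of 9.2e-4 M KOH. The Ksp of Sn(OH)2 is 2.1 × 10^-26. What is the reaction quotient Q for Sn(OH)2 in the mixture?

8.2 × 10^-9

Total volume = 371 + 391 = 762 mL.
[Sn^2+] = 7.6 × 10^-2 × (371/762) = 3.70 × 10^-2 M
[OH^-] = 9.2 x 10^-4 × (391/762) = 4.72 x 10^-4 M
Sn(OH)2(s) ⇌ Sn^2+(aq) + 2 OH^-(aq), so Q = [Sn^2+][OH^-]^2
Q = (3.70 × 10^-2)(4.72 × 10^-4)^2 = 8.2 × 10^-9
Q > Ksp, so Sn(OH)2 will precipitate.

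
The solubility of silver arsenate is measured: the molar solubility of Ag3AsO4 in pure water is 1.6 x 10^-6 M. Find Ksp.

1.8 × 10^-22

Ag3AsO4(s) <=> 3 Ag^+ + AsO4^3-
Let s = molar solubility. Then [Ag^+] = 3s and [AsO4^3-] = s.
Ksp = [Ag^+]^3[AsO4^3-]
Ksp = (3s)^3s = 27s^4
Ksp = 27 × (1.6 x 10^-6)^4 = 1.8 × 10^-22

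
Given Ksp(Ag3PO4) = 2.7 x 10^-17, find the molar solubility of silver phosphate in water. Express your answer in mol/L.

s = 3.2 × 10^-5 M

Ag3PO4(s) ⇌ 3 Ag^+ + PO4^3-
Ksp = [Ag^+]^3[PO4^3-]
Let s = molar solubility. Then [Ag^+] = 3s and [PO4^3-] = s.
So Ksp = (3s)^3 × s = 27s^4
s^4 = 2.7 x 10^-17 / 27, so s = 3.2 × 10^-5 M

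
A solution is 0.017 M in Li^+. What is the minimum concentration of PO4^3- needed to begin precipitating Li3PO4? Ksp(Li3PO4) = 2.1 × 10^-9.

Li3PO4(s) <=> 3 Li^+ + PO4^3-
Ksp = [Li^+]^3[PO4^3-]
Precipitation begins when Q = Ksp. With [Li^+] = 0.017 M:
2.1 × 10^-9 = (0.017)^3 × [PO4^3-]
[PO4^3-] = (2.1 × 10^-9 / 4.91 × 10^-6) = 4.3 × 10^-4 M

[PO4^3-] = 4.3 × 10^-4 M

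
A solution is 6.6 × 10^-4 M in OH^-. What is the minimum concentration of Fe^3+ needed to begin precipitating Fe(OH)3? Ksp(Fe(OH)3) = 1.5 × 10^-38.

Fe(OH)3(s) ⇌ Fe^3+ + 3 OH^-
Ksp = [Fe^3+][OH^-]^3
Precipitation begins when Q = Ksp. With [OH^-] = 6.6 × 10^-4 M:
1.5 × 10^-38 = (6.6 × 10^-4)^3 × [Fe^3+]
[Fe^3+] = (1.5 × 10^-38 / 2.87 × 10^-10) = 5.2 × 10^-29 M

[Fe^3+] = 5.2e-29 M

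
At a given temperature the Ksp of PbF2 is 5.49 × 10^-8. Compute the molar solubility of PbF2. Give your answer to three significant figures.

PbF2(s) ⇌ Pb^2+ + 2 F^-
Ksp = [Pb^2+][F^-]^2
With molar solubility s: [Pb^2+] = s, [F^-] = 2s.
Substituting: Ksp = s(2s)^2 = 4s^3
s = (5.49 × 10^-8 / 4)^(1/3) = 2.39 × 10^-3 M

s ≈ 2.39 × 10^-3 M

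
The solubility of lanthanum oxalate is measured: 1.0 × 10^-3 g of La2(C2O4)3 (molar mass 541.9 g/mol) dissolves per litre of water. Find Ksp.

Molar solubility s = (1.0 x 10^-3 g/L) / (541.9 g/mol) = 1.85 × 10^-6 M.
La2(C2O4)3(s) ⇌ 2 La^3+(aq) + 3 C2O4^2-(aq)
For each mole of La2(C2O4)3 that dissolves: [La^3+] = 2s, [C2O4^2-] = 3s.
Ksp = [La^3+]^2[C2O4^2-]^3
So Ksp = (2s)^2 × (3s)^3 = 108s^5
With s = 1.85 × 10^-6: Ksp = 2.3 × 10^-27

Ksp = 2.3e-27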